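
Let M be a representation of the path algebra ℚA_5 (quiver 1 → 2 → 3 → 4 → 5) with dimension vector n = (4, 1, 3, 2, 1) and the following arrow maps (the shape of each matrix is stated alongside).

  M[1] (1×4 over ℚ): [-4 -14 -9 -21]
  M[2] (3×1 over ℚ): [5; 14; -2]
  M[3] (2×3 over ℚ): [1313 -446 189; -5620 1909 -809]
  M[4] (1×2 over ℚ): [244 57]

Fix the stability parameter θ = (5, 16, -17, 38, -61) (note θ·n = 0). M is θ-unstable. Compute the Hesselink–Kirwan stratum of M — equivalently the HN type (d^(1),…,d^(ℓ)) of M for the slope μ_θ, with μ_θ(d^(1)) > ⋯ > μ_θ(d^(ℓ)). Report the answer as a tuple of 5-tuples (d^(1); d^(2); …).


Barcode: M ≅ I[1,1]^3, I[1,4], I[3,3], I[3,5]. HN layers by μ_θ (5 steps, strictly decreasing):
  μ^(1)=38; μ^(2)=5; μ^(3)=4/3; μ^(4)=-23/2; μ^(5)=-17

((0, 0, 0, 1, 0); (3, 0, 0, 0, 0); (1, 1, 1, 0, 0); (0, 0, 0, 1, 1); (0, 0, 2, 0, 0))


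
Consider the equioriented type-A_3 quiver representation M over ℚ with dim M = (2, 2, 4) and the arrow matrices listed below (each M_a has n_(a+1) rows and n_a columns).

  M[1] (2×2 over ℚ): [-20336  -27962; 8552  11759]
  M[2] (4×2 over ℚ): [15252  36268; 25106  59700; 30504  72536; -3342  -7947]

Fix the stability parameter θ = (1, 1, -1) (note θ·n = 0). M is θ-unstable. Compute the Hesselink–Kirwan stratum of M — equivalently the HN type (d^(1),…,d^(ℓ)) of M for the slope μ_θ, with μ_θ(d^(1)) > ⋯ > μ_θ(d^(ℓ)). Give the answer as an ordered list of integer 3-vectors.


Barcode: M ≅ I[1,1], I[1,3], I[2,3], I[3,3]^2. HN layers by μ_θ (4 steps, strictly decreasing):
  μ^(1)=1; μ^(2)=1/3; μ^(3)=0; μ^(4)=-1

((1, 0, 0); (1, 1, 1); (0, 1, 1); (0, 0, 2))


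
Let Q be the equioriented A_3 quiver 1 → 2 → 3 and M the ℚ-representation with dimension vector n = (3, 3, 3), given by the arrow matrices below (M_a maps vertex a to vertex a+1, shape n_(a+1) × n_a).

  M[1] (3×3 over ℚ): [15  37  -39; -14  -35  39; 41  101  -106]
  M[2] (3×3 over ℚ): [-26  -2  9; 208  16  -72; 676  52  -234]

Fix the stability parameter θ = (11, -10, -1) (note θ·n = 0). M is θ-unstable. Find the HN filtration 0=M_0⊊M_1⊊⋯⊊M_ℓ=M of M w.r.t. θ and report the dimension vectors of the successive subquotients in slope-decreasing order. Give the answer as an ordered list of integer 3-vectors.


Interval decomposition of M: I[1,2]^2, I[1,3], I[3,3]^2.
HN type (ℓ=3): μ^(1)=1/2; μ^(2)=0; μ^(3)=-1

((2, 2, 0); (1, 1, 1); (0, 0, 2))


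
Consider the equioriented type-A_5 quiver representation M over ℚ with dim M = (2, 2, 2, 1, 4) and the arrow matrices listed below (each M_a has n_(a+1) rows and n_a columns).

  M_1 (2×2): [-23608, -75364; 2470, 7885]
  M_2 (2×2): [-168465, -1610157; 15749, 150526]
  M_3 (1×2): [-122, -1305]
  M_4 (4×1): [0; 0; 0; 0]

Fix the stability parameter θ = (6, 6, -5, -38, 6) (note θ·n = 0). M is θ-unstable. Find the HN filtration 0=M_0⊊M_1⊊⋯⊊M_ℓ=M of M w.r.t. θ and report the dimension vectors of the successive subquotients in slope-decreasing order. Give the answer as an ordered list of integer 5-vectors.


Interval decomposition of M: I[1,1], I[1,3], I[2,4], I[5,5]^4.
HN type (ℓ=3): μ^(1)=6; μ^(2)=7/3; μ^(3)=-37/3

((1, 0, 0, 0, 4); (1, 1, 1, 0, 0); (0, 1, 1, 1, 0))


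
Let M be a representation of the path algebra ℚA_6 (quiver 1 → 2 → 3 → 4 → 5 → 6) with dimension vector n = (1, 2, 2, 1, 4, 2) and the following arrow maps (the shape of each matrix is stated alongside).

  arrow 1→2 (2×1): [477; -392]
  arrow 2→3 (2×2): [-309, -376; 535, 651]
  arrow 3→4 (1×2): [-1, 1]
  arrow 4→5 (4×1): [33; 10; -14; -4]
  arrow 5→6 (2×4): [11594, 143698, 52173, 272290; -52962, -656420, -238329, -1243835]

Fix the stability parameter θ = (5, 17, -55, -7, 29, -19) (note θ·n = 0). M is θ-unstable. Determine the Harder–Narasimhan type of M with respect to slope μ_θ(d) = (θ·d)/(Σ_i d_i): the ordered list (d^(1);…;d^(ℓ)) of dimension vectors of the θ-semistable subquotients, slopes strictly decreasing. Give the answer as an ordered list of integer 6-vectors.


Barcode: M ≅ I[1,5], I[2,3], I[5,5], I[5,6]^2. HN layers by μ_θ (5 steps, strictly decreasing):
  μ^(1)=29; μ^(2)=5; μ^(3)=-7; μ^(4)=-11; μ^(5)=-19

((0, 0, 0, 0, 2, 0); (0, 0, 0, 0, 2, 2); (0, 0, 0, 1, 0, 0); (1, 1, 1, 0, 0, 0); (0, 1, 1, 0, 0, 0))


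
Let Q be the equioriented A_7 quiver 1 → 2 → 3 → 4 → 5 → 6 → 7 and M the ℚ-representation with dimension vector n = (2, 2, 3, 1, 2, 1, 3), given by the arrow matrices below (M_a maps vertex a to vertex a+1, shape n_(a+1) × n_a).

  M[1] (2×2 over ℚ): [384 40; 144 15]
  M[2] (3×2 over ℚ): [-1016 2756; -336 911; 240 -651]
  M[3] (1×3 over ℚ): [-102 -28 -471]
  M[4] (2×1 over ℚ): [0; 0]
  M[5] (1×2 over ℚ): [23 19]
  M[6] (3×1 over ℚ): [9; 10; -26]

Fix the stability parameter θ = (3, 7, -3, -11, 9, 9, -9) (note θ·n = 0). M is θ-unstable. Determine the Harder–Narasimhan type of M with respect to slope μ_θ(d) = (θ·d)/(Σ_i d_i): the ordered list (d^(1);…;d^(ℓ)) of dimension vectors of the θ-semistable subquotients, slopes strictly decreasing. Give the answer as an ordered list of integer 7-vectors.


Barcode: M ≅ I[1,1], I[1,4], I[2,3], I[3,3], I[5,5], I[5,7], I[7,7]^2. HN layers by μ_θ (6 steps, strictly decreasing):
  μ^(1)=9; μ^(2)=3; μ^(3)=2; μ^(4)=-1; μ^(5)=-3; μ^(6)=-9

((0, 0, 0, 0, 1, 0, 0); (1, 0, 0, 0, 1, 1, 1); (0, 1, 1, 0, 0, 0, 0); (1, 1, 1, 1, 0, 0, 0); (0, 0, 1, 0, 0, 0, 0); (0, 0, 0, 0, 0, 0, 2))


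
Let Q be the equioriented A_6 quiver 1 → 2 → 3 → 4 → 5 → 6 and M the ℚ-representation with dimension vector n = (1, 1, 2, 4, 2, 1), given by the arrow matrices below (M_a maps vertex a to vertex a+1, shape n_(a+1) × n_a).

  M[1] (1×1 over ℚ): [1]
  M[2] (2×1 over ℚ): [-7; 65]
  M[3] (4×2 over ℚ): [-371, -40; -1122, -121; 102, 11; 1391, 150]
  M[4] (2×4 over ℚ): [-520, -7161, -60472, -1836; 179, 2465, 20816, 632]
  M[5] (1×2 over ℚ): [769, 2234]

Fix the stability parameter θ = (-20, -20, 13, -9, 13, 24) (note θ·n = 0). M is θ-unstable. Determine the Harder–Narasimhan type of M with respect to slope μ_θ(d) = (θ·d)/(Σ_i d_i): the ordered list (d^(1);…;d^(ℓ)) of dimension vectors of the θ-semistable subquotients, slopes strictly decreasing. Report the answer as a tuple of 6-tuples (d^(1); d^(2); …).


Barcode: M ≅ I[1,6], I[3,5], I[4,4]^2. HN layers by μ_θ (5 steps, strictly decreasing):
  μ^(1)=24; μ^(2)=13; μ^(3)=2; μ^(4)=-9; μ^(5)=-20

((0, 0, 0, 0, 0, 1); (0, 0, 0, 0, 2, 0); (0, 0, 2, 2, 0, 0); (0, 0, 0, 2, 0, 0); (1, 1, 0, 0, 0, 0))


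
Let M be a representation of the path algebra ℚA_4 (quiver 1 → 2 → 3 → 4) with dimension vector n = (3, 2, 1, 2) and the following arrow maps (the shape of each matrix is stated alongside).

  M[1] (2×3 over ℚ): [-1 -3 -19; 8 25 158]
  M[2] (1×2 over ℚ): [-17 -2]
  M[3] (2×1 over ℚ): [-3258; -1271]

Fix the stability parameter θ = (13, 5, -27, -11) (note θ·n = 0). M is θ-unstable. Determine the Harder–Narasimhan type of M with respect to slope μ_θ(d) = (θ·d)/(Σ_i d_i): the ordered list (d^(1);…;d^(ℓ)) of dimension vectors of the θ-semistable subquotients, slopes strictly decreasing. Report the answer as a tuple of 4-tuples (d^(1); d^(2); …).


Barcode: M ≅ I[1,1], I[1,2], I[1,4], I[4,4]. HN layers by μ_θ (4 steps, strictly decreasing):
  μ^(1)=13; μ^(2)=9; μ^(3)=-5; μ^(4)=-11

((1, 0, 0, 0); (1, 1, 0, 0); (1, 1, 1, 1); (0, 0, 0, 1))


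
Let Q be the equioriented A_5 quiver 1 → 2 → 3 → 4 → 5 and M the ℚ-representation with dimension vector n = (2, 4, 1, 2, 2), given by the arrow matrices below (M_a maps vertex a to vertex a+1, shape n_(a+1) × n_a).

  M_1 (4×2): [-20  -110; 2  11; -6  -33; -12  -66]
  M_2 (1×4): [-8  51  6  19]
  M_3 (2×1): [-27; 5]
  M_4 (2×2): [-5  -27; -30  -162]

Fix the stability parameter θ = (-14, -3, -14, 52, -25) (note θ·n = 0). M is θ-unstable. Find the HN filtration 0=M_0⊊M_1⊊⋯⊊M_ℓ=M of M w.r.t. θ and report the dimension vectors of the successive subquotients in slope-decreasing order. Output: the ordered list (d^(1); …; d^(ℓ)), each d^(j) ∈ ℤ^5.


Interval decomposition of M: I[1,1], I[1,4], I[2,2]^3, I[4,5], I[5,5].
HN type (ℓ=6): μ^(1)=52; μ^(2)=27/2; μ^(3)=-3; μ^(4)=-17/2; μ^(5)=-14; μ^(6)=-25

((0, 0, 0, 1, 0); (0, 0, 0, 1, 1); (0, 3, 0, 0, 0); (0, 1, 1, 0, 0); (2, 0, 0, 0, 0); (0, 0, 0, 0, 1))


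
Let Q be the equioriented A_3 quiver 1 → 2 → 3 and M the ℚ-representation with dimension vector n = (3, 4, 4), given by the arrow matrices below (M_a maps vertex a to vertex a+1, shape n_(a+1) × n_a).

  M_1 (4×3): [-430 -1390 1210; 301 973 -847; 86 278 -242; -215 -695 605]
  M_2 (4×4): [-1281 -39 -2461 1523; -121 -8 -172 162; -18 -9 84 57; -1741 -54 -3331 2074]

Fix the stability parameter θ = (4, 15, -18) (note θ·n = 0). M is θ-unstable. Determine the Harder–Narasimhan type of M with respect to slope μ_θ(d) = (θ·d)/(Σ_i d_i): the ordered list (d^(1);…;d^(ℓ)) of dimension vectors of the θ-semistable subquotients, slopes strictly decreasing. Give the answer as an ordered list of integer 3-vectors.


Interval decomposition of M: I[1,1]^2, I[1,2], I[2,3]^3, I[3,3].
HN type (ℓ=4): μ^(1)=15; μ^(2)=4; μ^(3)=-3/2; μ^(4)=-18

((0, 1, 0); (3, 0, 0); (0, 3, 3); (0, 0, 1))


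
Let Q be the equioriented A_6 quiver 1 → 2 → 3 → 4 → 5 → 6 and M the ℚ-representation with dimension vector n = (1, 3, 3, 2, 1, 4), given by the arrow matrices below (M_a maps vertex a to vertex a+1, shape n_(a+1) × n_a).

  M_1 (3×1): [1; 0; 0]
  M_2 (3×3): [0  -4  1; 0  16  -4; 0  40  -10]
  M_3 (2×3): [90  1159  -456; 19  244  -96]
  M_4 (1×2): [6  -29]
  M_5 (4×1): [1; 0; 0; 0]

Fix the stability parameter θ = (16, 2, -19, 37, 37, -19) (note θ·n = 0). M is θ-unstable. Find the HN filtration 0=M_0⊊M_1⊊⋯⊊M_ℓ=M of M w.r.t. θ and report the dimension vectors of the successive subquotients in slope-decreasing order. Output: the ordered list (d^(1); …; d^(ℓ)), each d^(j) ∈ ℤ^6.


Via rank(M_{q-1}∘⋯∘M_p): M ≅ I[1,2], I[2,2], I[2,6], I[3,3], I[3,4], I[6,6]^3.
μ_θ-semistable layers: μ^(1)=37; μ^(2)=55/3; μ^(3)=9; μ^(4)=2; μ^(5)=-17/2; μ^(6)=-19

((0, 0, 0, 1, 0, 0); (0, 0, 0, 1, 1, 1); (1, 1, 0, 0, 0, 0); (0, 1, 0, 0, 0, 0); (0, 1, 1, 0, 0, 0); (0, 0, 2, 0, 0, 3))


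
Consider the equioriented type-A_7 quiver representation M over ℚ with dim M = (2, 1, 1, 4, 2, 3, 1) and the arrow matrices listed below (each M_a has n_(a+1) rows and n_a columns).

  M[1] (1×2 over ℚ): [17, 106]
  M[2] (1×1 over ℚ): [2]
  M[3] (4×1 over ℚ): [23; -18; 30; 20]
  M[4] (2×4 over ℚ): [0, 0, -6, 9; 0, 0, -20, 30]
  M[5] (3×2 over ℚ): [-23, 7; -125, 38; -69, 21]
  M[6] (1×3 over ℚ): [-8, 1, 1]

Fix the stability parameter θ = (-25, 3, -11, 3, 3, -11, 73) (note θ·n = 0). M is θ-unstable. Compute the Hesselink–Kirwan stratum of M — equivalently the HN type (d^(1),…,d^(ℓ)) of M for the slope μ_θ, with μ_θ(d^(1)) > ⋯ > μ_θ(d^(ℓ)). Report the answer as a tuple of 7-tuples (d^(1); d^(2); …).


Interval decomposition of M: I[1,1], I[1,4], I[4,4]^2, I[4,6], I[5,7], I[6,6].
HN type (ℓ=6): μ^(1)=73; μ^(2)=3; μ^(3)=-5/3; μ^(4)=-4; μ^(5)=-11; μ^(6)=-25

((0, 0, 0, 0, 0, 0, 1); (0, 0, 0, 3, 0, 0, 0); (0, 0, 0, 1, 1, 1, 0); (0, 1, 1, 0, 1, 1, 0); (0, 0, 0, 0, 0, 1, 0); (2, 0, 0, 0, 0, 0, 0))


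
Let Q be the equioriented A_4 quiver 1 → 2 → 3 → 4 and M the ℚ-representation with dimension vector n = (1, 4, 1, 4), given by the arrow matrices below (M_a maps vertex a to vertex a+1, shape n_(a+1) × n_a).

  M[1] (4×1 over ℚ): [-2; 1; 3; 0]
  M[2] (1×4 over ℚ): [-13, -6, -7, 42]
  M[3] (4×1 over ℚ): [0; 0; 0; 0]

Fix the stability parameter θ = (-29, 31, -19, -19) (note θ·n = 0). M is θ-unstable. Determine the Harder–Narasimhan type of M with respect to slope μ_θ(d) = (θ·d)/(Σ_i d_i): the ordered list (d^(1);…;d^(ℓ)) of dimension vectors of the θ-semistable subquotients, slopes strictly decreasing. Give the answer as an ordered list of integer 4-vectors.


Barcode: M ≅ I[1,3], I[2,2]^3, I[4,4]^4. HN layers by μ_θ (4 steps, strictly decreasing):
  μ^(1)=31; μ^(2)=6; μ^(3)=-19; μ^(4)=-29

((0, 3, 0, 0); (0, 1, 1, 0); (0, 0, 0, 4); (1, 0, 0, 0))


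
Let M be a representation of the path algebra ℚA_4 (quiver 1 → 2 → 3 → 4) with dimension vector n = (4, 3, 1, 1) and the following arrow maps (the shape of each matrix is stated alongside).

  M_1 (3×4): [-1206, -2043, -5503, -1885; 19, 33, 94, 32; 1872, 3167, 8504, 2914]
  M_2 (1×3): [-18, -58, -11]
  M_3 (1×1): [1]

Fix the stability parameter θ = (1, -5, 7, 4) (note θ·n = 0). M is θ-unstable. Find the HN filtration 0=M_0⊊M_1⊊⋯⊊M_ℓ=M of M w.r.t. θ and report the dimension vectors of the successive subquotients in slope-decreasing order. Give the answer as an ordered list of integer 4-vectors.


Barcode: M ≅ I[1,1], I[1,2]^2, I[1,4]. HN layers by μ_θ (3 steps, strictly decreasing):
  μ^(1)=11/2; μ^(2)=1; μ^(3)=-2

((0, 0, 1, 1); (1, 0, 0, 0); (3, 3, 0, 0))


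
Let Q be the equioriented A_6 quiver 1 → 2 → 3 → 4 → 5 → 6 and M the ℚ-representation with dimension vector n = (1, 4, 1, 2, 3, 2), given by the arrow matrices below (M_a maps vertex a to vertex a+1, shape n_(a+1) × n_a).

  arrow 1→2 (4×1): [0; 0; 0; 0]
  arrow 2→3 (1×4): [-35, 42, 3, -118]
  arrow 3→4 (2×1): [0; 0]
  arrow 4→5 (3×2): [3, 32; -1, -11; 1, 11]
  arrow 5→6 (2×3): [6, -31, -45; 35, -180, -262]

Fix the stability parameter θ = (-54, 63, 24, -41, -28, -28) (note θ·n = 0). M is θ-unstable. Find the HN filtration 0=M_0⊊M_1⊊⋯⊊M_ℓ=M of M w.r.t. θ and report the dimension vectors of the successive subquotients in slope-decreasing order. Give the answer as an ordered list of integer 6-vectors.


Barcode: M ≅ I[1,1], I[2,2]^3, I[2,3], I[4,6]^2, I[5,5]. HN layers by μ_θ (5 steps, strictly decreasing):
  μ^(1)=63; μ^(2)=87/2; μ^(3)=-28; μ^(4)=-41; μ^(5)=-54

((0, 3, 0, 0, 0, 0); (0, 1, 1, 0, 0, 0); (0, 0, 0, 0, 3, 2); (0, 0, 0, 2, 0, 0); (1, 0, 0, 0, 0, 0))


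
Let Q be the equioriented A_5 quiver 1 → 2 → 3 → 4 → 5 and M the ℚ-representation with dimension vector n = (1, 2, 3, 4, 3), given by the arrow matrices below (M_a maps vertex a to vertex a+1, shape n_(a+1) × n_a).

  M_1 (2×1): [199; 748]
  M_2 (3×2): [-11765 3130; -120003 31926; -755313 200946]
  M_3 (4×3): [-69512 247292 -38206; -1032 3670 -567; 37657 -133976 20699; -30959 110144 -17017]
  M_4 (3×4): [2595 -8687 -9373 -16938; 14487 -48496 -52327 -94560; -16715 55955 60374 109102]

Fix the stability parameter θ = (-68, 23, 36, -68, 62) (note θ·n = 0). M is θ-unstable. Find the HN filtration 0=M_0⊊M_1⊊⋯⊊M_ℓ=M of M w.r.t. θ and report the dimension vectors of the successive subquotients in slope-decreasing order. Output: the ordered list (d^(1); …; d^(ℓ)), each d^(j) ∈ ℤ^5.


Interval decomposition of M: I[1,5], I[2,2], I[3,3], I[3,5], I[4,4], I[4,5].
HN type (ℓ=6): μ^(1)=62; μ^(2)=36; μ^(3)=23; μ^(4)=-3; μ^(5)=-16; μ^(6)=-68

((0, 0, 0, 0, 3); (0, 0, 1, 0, 0); (0, 1, 0, 0, 0); (0, 1, 1, 1, 0); (0, 0, 1, 1, 0); (1, 0, 0, 2, 0))


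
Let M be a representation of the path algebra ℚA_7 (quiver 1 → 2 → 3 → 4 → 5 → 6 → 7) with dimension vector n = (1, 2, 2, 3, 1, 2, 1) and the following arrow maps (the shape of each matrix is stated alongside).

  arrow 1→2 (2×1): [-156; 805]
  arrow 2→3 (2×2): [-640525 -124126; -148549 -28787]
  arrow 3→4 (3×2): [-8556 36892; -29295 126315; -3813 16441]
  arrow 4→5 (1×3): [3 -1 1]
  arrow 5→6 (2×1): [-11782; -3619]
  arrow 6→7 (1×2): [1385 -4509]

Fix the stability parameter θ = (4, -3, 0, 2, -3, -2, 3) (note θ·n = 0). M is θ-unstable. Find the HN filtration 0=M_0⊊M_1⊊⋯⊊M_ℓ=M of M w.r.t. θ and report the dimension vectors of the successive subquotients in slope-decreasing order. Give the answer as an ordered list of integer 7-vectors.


Barcode: M ≅ I[1,7], I[2,3], I[4,4]^2, I[6,6]. HN layers by μ_θ (6 steps, strictly decreasing):
  μ^(1)=3; μ^(2)=2; μ^(3)=0; μ^(4)=-1/3; μ^(5)=-2; μ^(6)=-3

((0, 0, 0, 0, 0, 0, 1); (0, 0, 0, 2, 0, 0, 0); (0, 0, 1, 0, 0, 0, 0); (1, 1, 1, 1, 1, 1, 0); (0, 0, 0, 0, 0, 1, 0); (0, 1, 0, 0, 0, 0, 0))


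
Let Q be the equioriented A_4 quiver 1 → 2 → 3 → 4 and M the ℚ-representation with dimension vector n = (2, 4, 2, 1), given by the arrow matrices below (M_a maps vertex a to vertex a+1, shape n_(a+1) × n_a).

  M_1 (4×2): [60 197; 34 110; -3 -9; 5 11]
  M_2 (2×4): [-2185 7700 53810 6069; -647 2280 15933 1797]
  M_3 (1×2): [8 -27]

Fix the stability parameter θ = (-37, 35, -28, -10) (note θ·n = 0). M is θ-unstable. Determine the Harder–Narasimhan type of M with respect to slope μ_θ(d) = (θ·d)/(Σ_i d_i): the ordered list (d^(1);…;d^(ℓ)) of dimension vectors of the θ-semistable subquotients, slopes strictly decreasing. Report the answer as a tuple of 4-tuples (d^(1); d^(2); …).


Via rank(M_{q-1}∘⋯∘M_p): M ≅ I[1,3], I[1,4], I[2,2]^2.
μ_θ-semistable layers: μ^(1)=35; μ^(2)=7/2; μ^(3)=-1; μ^(4)=-37

((0, 2, 0, 0); (0, 1, 1, 0); (0, 1, 1, 1); (2, 0, 0, 0))


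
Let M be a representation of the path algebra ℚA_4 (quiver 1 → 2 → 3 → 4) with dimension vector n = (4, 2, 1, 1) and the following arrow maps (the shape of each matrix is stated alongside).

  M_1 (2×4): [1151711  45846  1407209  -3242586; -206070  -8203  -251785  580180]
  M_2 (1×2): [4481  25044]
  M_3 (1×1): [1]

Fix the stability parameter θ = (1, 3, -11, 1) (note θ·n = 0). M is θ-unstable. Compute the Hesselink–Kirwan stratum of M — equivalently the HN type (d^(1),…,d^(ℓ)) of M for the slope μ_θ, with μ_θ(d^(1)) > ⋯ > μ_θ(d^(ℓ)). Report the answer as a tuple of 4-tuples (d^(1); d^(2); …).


Via rank(M_{q-1}∘⋯∘M_p): M ≅ I[1,1]^2, I[1,2], I[1,4].
μ_θ-semistable layers: μ^(1)=3; μ^(2)=1; μ^(3)=-7/3

((0, 1, 0, 0); (3, 0, 0, 1); (1, 1, 1, 0))


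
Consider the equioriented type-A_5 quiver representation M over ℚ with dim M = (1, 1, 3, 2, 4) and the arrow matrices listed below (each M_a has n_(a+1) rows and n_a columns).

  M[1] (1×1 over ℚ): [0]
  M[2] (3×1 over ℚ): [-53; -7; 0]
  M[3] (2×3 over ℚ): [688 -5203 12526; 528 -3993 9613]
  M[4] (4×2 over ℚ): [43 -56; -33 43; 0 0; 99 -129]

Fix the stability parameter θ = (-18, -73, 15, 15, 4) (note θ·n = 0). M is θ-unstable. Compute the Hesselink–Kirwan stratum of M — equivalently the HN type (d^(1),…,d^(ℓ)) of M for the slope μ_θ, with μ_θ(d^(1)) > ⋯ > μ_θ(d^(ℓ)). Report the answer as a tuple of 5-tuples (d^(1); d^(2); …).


Barcode: M ≅ I[1,1], I[2,5], I[3,3], I[3,5], I[5,5]^2. HN layers by μ_θ (5 steps, strictly decreasing):
  μ^(1)=15; μ^(2)=34/3; μ^(3)=4; μ^(4)=-18; μ^(5)=-73

((0, 0, 1, 0, 0); (0, 0, 2, 2, 2); (0, 0, 0, 0, 2); (1, 0, 0, 0, 0); (0, 1, 0, 0, 0))


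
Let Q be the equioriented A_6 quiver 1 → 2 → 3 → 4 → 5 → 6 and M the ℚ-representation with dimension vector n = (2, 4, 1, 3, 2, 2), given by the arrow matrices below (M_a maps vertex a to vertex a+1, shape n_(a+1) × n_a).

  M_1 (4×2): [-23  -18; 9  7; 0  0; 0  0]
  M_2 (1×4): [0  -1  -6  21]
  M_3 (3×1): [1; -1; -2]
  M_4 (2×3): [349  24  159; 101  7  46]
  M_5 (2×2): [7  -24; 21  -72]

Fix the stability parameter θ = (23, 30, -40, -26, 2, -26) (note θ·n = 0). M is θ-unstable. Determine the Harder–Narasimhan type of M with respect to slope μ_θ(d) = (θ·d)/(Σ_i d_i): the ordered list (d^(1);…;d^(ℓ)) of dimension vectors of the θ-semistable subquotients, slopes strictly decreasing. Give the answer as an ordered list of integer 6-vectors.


Interval decomposition of M: I[1,2], I[1,6], I[2,2]^2, I[4,4], I[4,5], I[6,6].
HN type (ℓ=5): μ^(1)=30; μ^(2)=23; μ^(3)=2; μ^(4)=-37/6; μ^(5)=-26

((0, 3, 0, 0, 0, 0); (1, 0, 0, 0, 0, 0); (0, 0, 0, 0, 1, 0); (1, 1, 1, 1, 1, 1); (0, 0, 0, 2, 0, 1))


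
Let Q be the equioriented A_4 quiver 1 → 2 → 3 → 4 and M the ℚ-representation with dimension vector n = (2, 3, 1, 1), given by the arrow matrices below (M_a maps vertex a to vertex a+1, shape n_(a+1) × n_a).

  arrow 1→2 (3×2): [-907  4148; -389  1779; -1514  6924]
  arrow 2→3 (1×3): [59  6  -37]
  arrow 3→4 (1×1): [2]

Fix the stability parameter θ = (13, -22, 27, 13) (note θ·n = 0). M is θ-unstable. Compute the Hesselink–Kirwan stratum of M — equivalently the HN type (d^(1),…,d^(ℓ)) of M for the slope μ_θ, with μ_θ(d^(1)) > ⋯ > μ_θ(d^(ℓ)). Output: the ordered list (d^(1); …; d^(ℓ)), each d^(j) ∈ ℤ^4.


Interval decomposition of M: I[1,2], I[1,4], I[2,2].
HN type (ℓ=3): μ^(1)=20; μ^(2)=-9/2; μ^(3)=-22

((0, 0, 1, 1); (2, 2, 0, 0); (0, 1, 0, 0))


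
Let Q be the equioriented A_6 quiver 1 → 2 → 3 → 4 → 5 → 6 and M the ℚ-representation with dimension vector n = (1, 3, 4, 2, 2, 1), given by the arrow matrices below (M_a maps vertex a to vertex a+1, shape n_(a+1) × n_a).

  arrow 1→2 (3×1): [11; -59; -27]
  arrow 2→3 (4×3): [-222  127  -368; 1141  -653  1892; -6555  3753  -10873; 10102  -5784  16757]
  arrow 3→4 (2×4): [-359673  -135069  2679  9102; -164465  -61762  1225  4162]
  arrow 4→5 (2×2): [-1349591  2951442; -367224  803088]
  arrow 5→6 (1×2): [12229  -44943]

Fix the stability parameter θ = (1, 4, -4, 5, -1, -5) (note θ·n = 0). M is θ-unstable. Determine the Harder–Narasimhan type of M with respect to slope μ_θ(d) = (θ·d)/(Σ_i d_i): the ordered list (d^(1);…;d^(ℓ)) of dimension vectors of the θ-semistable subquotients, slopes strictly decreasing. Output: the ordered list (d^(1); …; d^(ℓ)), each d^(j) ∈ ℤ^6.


Barcode: M ≅ I[1,3], I[2,4], I[2,6], I[3,3], I[5,5]. HN layers by μ_θ (6 steps, strictly decreasing):
  μ^(1)=5; μ^(2)=1/3; μ^(3)=0; μ^(4)=-1/5; μ^(5)=-1; μ^(6)=-4

((0, 0, 0, 1, 0, 0); (1, 1, 1, 0, 0, 0); (0, 1, 1, 0, 0, 0); (0, 1, 1, 1, 1, 1); (0, 0, 0, 0, 1, 0); (0, 0, 1, 0, 0, 0))


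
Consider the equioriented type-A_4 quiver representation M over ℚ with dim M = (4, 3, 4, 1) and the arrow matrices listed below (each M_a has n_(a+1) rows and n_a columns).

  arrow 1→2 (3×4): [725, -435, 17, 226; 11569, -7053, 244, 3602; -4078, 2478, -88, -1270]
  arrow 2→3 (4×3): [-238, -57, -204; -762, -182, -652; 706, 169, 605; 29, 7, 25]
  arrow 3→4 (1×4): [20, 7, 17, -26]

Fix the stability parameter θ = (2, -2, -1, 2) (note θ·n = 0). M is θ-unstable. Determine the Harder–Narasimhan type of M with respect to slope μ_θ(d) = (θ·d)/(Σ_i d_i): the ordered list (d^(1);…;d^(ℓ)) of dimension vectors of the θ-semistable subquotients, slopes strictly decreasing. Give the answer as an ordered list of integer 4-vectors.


Via rank(M_{q-1}∘⋯∘M_p): M ≅ I[1,1], I[1,3]^2, I[1,4], I[3,3].
μ_θ-semistable layers: μ^(1)=2; μ^(2)=-1/3; μ^(3)=-1

((1, 0, 0, 1); (3, 3, 3, 0); (0, 0, 1, 0))


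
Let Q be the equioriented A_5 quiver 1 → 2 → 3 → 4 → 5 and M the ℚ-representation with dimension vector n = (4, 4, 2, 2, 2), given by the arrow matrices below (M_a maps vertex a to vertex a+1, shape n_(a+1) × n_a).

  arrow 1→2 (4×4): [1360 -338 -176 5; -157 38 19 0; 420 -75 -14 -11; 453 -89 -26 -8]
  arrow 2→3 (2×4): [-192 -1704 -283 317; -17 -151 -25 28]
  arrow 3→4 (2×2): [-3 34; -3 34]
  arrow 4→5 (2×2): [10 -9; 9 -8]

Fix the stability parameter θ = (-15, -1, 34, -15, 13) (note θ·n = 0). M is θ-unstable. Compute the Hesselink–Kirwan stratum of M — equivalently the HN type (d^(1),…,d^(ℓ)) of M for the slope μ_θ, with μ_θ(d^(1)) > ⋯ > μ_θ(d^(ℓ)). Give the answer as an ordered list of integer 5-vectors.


Via rank(M_{q-1}∘⋯∘M_p): M ≅ I[1,2]^2, I[1,3], I[1,5], I[4,5].
μ_θ-semistable layers: μ^(1)=34; μ^(2)=13; μ^(3)=19/2; μ^(4)=-1; μ^(5)=-15

((0, 0, 1, 0, 0); (0, 0, 0, 0, 2); (0, 0, 1, 1, 0); (0, 4, 0, 0, 0); (4, 0, 0, 1, 0))


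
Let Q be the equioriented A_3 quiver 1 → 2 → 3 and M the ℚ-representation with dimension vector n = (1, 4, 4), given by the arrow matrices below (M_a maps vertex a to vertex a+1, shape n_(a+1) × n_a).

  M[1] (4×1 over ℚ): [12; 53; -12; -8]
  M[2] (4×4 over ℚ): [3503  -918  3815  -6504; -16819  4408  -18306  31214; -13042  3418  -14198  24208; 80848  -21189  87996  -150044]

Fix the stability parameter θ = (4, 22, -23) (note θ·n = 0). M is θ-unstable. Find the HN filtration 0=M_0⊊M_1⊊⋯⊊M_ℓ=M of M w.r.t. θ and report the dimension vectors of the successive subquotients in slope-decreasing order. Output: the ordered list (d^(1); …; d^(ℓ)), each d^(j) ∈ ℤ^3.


Via rank(M_{q-1}∘⋯∘M_p): M ≅ I[1,3], I[2,2], I[2,3]^2, I[3,3].
μ_θ-semistable layers: μ^(1)=22; μ^(2)=1; μ^(3)=-1/2; μ^(4)=-23

((0, 1, 0); (1, 1, 1); (0, 2, 2); (0, 0, 1))


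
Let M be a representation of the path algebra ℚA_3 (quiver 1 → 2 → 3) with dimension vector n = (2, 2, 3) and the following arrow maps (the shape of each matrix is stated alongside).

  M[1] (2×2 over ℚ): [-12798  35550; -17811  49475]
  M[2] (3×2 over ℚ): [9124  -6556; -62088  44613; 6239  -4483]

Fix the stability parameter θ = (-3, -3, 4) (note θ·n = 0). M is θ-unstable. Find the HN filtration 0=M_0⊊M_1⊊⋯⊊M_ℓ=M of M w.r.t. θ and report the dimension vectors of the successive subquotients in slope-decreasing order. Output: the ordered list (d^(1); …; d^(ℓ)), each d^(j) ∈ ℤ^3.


Barcode: M ≅ I[1,1], I[1,3], I[2,3], I[3,3]. HN layers by μ_θ (2 steps, strictly decreasing):
  μ^(1)=4; μ^(2)=-3

((0, 0, 3); (2, 2, 0))


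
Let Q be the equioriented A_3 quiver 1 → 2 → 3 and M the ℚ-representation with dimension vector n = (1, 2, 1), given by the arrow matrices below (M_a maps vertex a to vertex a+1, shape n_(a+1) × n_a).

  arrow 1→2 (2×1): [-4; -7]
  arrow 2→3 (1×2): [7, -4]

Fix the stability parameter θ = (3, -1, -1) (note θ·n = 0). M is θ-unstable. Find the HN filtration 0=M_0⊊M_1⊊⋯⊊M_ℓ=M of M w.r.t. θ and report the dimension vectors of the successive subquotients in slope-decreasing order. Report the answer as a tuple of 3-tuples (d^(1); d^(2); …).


Interval decomposition of M: I[1,2], I[2,3].
HN type (ℓ=2): μ^(1)=1; μ^(2)=-1

((1, 1, 0); (0, 1, 1))


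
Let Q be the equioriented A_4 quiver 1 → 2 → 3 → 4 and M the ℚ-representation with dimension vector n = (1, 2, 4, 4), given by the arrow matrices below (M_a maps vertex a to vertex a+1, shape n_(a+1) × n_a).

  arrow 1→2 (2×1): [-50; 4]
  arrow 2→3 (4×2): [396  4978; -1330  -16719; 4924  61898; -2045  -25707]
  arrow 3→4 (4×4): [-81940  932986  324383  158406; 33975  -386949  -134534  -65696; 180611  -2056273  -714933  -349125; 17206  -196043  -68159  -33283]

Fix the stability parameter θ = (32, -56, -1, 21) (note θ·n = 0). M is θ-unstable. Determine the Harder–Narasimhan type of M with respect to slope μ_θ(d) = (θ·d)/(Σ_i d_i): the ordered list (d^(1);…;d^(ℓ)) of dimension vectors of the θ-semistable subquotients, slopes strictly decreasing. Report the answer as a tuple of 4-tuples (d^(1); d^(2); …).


Interval decomposition of M: I[1,4], I[2,4], I[3,4]^2.
HN type (ℓ=4): μ^(1)=21; μ^(2)=-1; μ^(3)=-12; μ^(4)=-56

((0, 0, 0, 4); (0, 0, 4, 0); (1, 1, 0, 0); (0, 1, 0, 0))


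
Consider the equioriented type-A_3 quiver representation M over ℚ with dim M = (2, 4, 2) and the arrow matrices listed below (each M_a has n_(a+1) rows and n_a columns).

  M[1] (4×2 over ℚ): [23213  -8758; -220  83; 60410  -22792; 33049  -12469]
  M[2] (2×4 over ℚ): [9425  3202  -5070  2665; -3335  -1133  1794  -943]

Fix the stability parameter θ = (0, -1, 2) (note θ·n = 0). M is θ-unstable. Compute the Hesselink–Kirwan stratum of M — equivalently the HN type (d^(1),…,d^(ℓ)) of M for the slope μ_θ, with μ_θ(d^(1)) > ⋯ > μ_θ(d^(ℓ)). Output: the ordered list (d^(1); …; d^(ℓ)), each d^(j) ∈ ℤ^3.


Interval decomposition of M: I[1,3]^2, I[2,2]^2.
HN type (ℓ=3): μ^(1)=2; μ^(2)=-1/2; μ^(3)=-1

((0, 0, 2); (2, 2, 0); (0, 2, 0))


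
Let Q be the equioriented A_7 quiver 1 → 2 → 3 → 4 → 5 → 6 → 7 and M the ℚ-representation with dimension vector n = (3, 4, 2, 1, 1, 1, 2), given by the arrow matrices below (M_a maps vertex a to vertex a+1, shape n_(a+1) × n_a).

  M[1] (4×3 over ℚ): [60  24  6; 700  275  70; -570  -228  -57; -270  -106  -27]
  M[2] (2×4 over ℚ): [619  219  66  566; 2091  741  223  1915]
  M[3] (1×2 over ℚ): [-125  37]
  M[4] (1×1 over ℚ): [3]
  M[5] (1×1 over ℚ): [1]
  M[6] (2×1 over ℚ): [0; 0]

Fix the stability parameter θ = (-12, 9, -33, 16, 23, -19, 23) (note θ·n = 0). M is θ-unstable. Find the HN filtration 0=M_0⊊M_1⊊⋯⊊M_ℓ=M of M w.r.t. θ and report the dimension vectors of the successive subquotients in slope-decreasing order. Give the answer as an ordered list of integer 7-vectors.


Via rank(M_{q-1}∘⋯∘M_p): M ≅ I[1,1], I[1,2], I[1,3], I[2,2], I[2,6], I[7,7]^2.
μ_θ-semistable layers: μ^(1)=23; μ^(2)=9; μ^(3)=20/3; μ^(4)=-12

((0, 0, 0, 0, 0, 0, 2); (0, 2, 0, 0, 0, 0, 0); (0, 0, 0, 1, 1, 1, 0); (3, 2, 2, 0, 0, 0, 0))


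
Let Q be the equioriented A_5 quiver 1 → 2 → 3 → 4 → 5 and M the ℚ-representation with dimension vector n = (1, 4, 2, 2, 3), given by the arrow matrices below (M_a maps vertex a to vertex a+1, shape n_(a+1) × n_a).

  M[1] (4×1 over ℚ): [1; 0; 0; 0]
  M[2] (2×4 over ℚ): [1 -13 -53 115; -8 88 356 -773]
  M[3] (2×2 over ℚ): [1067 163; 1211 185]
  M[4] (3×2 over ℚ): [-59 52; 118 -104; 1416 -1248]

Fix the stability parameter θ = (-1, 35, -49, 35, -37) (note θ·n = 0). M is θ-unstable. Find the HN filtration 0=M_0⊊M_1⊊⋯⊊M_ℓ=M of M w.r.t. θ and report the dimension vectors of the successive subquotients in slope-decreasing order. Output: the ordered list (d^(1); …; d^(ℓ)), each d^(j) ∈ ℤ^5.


Interval decomposition of M: I[1,5], I[2,2]^2, I[2,4], I[5,5]^2.
HN type (ℓ=5): μ^(1)=35; μ^(2)=-1; μ^(3)=-5; μ^(4)=-7; μ^(5)=-37

((0, 2, 0, 1, 0); (0, 0, 0, 1, 1); (1, 1, 1, 0, 0); (0, 1, 1, 0, 0); (0, 0, 0, 0, 2))


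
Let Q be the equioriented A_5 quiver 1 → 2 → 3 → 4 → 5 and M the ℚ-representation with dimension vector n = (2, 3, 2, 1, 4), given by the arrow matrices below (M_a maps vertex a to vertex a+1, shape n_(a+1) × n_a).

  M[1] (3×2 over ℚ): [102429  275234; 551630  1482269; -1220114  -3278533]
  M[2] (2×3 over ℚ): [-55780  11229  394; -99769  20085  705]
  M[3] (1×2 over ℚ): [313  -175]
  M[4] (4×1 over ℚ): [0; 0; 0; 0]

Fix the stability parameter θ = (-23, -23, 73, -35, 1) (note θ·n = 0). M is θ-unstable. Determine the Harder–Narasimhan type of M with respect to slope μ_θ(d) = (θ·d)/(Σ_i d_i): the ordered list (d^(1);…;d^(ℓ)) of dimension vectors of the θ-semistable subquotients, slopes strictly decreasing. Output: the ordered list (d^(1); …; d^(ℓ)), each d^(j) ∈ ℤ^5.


Barcode: M ≅ I[1,3], I[1,4], I[2,2], I[5,5]^4. HN layers by μ_θ (4 steps, strictly decreasing):
  μ^(1)=73; μ^(2)=19; μ^(3)=1; μ^(4)=-23

((0, 0, 1, 0, 0); (0, 0, 1, 1, 0); (0, 0, 0, 0, 4); (2, 3, 0, 0, 0))


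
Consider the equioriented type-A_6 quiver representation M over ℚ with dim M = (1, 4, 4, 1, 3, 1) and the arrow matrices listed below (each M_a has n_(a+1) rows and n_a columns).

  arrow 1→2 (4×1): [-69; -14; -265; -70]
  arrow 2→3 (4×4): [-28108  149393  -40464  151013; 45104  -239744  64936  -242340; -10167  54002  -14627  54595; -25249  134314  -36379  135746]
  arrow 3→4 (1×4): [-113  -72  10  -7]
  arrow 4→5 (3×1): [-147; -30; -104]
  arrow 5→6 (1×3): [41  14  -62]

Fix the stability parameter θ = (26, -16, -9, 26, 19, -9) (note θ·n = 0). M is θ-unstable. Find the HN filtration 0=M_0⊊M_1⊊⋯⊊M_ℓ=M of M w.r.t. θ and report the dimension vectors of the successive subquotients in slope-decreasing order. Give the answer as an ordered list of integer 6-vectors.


Interval decomposition of M: I[1,2], I[2,3]^2, I[2,6], I[3,3], I[5,5]^2.
HN type (ℓ=5): μ^(1)=19; μ^(2)=12; μ^(3)=5; μ^(4)=-9; μ^(5)=-16

((0, 0, 0, 0, 2, 0); (0, 0, 0, 1, 1, 1); (1, 1, 0, 0, 0, 0); (0, 0, 4, 0, 0, 0); (0, 3, 0, 0, 0, 0))


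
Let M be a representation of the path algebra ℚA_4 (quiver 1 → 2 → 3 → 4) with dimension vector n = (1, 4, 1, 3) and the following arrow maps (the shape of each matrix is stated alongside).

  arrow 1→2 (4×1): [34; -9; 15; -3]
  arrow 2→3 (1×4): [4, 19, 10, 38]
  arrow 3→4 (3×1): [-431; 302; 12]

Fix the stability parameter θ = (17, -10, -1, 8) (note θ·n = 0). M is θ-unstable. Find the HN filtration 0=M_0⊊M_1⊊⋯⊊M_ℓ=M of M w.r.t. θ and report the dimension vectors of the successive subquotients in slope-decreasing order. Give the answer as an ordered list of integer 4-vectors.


Interval decomposition of M: I[1,4], I[2,2]^3, I[4,4]^2.
HN type (ℓ=3): μ^(1)=8; μ^(2)=2; μ^(3)=-10

((0, 0, 0, 3); (1, 1, 1, 0); (0, 3, 0, 0))


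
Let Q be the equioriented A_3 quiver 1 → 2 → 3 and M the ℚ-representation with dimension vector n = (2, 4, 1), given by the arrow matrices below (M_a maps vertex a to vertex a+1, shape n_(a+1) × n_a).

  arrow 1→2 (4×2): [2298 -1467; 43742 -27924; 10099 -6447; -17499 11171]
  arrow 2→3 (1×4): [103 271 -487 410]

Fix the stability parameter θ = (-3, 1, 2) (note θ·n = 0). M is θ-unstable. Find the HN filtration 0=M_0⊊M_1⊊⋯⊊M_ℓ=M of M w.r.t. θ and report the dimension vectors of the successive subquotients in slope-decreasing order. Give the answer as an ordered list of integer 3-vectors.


Barcode: M ≅ I[1,2], I[1,3], I[2,2]^2. HN layers by μ_θ (3 steps, strictly decreasing):
  μ^(1)=2; μ^(2)=1; μ^(3)=-3

((0, 0, 1); (0, 4, 0); (2, 0, 0))


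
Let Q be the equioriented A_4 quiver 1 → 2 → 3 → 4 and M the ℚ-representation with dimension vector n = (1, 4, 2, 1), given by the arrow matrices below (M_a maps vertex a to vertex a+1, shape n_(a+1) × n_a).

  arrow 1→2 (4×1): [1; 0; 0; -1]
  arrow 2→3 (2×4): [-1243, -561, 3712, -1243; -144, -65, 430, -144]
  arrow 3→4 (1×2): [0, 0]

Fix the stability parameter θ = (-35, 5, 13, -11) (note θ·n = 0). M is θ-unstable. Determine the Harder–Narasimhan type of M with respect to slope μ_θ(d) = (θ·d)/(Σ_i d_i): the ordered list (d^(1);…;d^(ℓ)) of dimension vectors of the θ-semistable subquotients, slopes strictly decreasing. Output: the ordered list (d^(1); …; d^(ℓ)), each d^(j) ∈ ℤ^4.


Interval decomposition of M: I[1,2], I[2,2], I[2,3]^2, I[4,4].
HN type (ℓ=4): μ^(1)=13; μ^(2)=5; μ^(3)=-11; μ^(4)=-35

((0, 0, 2, 0); (0, 4, 0, 0); (0, 0, 0, 1); (1, 0, 0, 0))


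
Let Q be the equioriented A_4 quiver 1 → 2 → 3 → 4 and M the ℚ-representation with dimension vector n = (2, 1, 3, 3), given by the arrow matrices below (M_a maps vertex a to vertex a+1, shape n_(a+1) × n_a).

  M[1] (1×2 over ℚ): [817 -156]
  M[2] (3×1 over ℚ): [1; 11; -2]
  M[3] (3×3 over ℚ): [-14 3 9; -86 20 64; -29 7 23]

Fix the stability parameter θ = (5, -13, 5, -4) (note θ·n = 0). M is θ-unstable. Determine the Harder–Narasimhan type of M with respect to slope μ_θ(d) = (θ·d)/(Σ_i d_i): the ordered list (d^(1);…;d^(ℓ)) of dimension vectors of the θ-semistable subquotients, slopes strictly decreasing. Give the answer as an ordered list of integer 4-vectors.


Barcode: M ≅ I[1,1], I[1,4], I[3,3], I[3,4], I[4,4]. HN layers by μ_θ (3 steps, strictly decreasing):
  μ^(1)=5; μ^(2)=1/2; μ^(3)=-4

((1, 0, 1, 0); (0, 0, 2, 2); (1, 1, 0, 1))


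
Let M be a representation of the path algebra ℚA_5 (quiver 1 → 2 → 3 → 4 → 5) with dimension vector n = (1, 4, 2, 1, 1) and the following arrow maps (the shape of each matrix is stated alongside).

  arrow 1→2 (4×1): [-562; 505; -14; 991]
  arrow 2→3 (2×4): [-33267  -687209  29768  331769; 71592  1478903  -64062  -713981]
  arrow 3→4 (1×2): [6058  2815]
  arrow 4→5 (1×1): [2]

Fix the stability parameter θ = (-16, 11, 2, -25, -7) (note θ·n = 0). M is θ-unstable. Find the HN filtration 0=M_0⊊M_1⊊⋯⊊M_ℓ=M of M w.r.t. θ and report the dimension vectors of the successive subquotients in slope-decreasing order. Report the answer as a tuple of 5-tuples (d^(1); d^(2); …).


Interval decomposition of M: I[1,5], I[2,2]^2, I[2,3].
HN type (ℓ=4): μ^(1)=11; μ^(2)=13/2; μ^(3)=-19/4; μ^(4)=-16

((0, 2, 0, 0, 0); (0, 1, 1, 0, 0); (0, 1, 1, 1, 1); (1, 0, 0, 0, 0))


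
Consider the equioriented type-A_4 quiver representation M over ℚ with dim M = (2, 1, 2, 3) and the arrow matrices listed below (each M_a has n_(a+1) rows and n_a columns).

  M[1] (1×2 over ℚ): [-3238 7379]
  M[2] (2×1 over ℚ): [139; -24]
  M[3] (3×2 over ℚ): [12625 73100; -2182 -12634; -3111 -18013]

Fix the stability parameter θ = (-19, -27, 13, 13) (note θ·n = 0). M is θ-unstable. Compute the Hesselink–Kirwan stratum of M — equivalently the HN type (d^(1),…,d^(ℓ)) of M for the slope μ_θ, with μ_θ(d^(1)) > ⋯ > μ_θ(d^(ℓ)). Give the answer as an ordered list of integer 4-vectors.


Interval decomposition of M: I[1,1], I[1,4], I[3,4], I[4,4].
HN type (ℓ=3): μ^(1)=13; μ^(2)=-19; μ^(3)=-23

((0, 0, 2, 3); (1, 0, 0, 0); (1, 1, 0, 0))


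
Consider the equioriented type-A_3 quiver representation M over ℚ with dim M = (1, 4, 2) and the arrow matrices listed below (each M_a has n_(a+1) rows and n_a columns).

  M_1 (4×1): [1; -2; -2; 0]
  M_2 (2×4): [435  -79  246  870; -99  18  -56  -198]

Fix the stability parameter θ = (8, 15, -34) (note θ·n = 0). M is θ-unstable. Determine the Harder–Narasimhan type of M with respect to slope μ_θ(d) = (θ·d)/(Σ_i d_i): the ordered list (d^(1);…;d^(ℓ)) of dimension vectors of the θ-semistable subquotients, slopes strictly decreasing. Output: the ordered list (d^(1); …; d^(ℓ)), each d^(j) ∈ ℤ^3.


Barcode: M ≅ I[1,3], I[2,2]^2, I[2,3]. HN layers by μ_θ (3 steps, strictly decreasing):
  μ^(1)=15; μ^(2)=-11/3; μ^(3)=-19/2

((0, 2, 0); (1, 1, 1); (0, 1, 1))


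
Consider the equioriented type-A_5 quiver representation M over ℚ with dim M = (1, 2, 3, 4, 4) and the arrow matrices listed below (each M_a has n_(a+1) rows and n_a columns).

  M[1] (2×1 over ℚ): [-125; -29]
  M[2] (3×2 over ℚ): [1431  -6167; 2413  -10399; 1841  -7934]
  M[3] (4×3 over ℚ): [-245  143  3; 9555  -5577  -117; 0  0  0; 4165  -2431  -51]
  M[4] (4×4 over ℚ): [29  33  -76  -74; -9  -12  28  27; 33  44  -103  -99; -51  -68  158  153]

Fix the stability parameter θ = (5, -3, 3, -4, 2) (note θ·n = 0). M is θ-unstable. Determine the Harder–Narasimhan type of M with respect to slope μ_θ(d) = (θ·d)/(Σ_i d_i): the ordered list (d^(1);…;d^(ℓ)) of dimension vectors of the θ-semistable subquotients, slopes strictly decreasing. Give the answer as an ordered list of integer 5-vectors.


Interval decomposition of M: I[1,4], I[2,3], I[3,3], I[4,5]^3, I[5,5].
HN type (ℓ=5): μ^(1)=3; μ^(2)=2; μ^(3)=1/4; μ^(4)=-3; μ^(5)=-4

((0, 0, 2, 0, 0); (0, 0, 0, 0, 4); (1, 1, 1, 1, 0); (0, 1, 0, 0, 0); (0, 0, 0, 3, 0))


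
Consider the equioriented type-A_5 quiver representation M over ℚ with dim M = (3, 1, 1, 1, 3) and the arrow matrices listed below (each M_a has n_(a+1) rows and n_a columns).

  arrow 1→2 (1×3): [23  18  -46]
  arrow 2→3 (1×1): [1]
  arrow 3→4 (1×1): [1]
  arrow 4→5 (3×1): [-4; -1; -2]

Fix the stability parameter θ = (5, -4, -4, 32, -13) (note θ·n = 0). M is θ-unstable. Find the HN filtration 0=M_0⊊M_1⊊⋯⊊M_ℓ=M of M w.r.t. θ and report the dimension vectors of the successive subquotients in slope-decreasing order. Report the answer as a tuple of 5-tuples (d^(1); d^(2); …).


Barcode: M ≅ I[1,1]^2, I[1,5], I[5,5]^2. HN layers by μ_θ (4 steps, strictly decreasing):
  μ^(1)=19/2; μ^(2)=5; μ^(3)=-1; μ^(4)=-13

((0, 0, 0, 1, 1); (2, 0, 0, 0, 0); (1, 1, 1, 0, 0); (0, 0, 0, 0, 2))


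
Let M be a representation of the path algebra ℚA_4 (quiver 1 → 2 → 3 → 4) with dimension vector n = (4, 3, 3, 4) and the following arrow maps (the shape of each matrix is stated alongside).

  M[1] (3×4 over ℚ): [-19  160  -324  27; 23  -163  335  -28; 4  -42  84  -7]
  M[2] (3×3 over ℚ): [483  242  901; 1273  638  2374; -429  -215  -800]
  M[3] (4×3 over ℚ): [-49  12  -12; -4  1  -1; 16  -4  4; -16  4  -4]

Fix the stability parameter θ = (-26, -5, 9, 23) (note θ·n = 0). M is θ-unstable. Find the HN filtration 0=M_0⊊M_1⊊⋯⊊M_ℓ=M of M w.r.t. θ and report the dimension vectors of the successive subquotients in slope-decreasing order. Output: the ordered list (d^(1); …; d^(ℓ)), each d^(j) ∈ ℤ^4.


Barcode: M ≅ I[1,1], I[1,3], I[1,4]^2, I[4,4]^2. HN layers by μ_θ (4 steps, strictly decreasing):
  μ^(1)=23; μ^(2)=9; μ^(3)=-5; μ^(4)=-26

((0, 0, 0, 4); (0, 0, 3, 0); (0, 3, 0, 0); (4, 0, 0, 0))
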